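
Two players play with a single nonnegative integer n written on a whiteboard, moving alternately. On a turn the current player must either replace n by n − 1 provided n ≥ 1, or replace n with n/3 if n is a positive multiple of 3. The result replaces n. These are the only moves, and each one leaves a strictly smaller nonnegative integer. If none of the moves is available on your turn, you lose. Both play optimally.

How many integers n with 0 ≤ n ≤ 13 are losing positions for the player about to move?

Work bottom-up. With no move the player to move loses. Otherwise the position is W if at least one move leads to an L position for the opponent, and L if every move leads to a W.
n=0: no move → L
n=1: W (go to 0, an L position)
n=2: L (sole option 1(W) is W)
n=3: W (go to 2, an L position)
n=4: L (sole option 3(W) is W)
n=5: W (go to 4, an L position)
n=6: W (go to 2, an L position)
n=7: L (sole option 6(W) is W)
n=8: W (go to 7, an L position)
n=9: L (options 3(W), 8(W) are all W)
n=10: W (go to 9, an L position)
n=11: L (sole option 10(W) is W)
n=12: W (go to 4, an L position)
n=13: L (sole option 12(W) is W)
L entries with 0 ≤ n ≤ 13: n = 0, 2, 4, 7, 9, 11, 13; that makes 7.

7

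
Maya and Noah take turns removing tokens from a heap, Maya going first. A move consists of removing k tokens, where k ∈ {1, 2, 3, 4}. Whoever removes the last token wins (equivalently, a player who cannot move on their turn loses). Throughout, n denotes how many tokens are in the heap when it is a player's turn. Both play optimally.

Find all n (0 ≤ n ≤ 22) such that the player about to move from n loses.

Compute win/loss labels from the base case upward. A position with no move is L. Any other position is W if it can reach an L in one move, else L.
n=0: no move → L
n=1: reaches L-position 0 → W
n=2: reaches L-position 0 → W
n=3: reaches L-position 0 → W
n=4: reaches L-position 0 → W
n=5: only reaches 4(W), 3(W), 2(W), 1(W), all W → L
n=6: reaches L-position 5 → W
n=7: reaches L-position 5 → W
n=8: reaches L-position 5 → W
n=9: reaches L-position 5 → W
n=10: only reaches 9(W), 8(W), 7(W), 6(W), all W → L
n=11: reaches L-position 10 → W
n=12: reaches L-position 10 → W
n=13: reaches L-position 10 → W
n=14: reaches L-position 10 → W
n=15: only reaches 14(W), 13(W), 12(W), 11(W), all W → L
n=16: reaches L-position 15 → W
n=17: reaches L-position 15 → W
n=18: reaches L-position 15 → W
n=19: reaches L-position 15 → W
n=20: only reaches 19(W), 18(W), 17(W), 16(W), all W → L
n=21: reaches L-position 20 → W
n=22: reaches L-position 20 → W
The losing starting values of n are exactly the entries labelled L in this table (5 of them).

0, 5, 10, 15, 20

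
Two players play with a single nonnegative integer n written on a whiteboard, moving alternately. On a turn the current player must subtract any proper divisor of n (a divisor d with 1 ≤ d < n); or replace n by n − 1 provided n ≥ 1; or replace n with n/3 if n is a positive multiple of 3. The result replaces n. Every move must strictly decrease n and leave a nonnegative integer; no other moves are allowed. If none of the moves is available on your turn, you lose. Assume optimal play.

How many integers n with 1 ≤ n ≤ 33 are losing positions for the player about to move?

12

Label each position W (a win for the player to move) or L (a loss). A position with no legal move is L; any other position is W exactly when some move reaches an L, and L when every move reaches a W.
n=0: no move → L
n=1: reaches L-position 0 → W
n=2: only reaches 1(W), which is W → L
n=3: reaches L-position 2 → W
n=4: reaches L-position 2 → W
n=5: only reaches 4(W), which is W → L
n=6: reaches L-position 2 → W
n=7: only reaches 6(W), which is W → L
n=8: reaches L-position 7 → W
n=9: only reaches 3(W), 6(W), 8(W), all W → L
n=10: reaches L-position 5 → W
n=11: only reaches 10(W), which is W → L
n=12: reaches L-position 9 → W
n=13: only reaches 12(W), which is W → L
n=14: reaches L-position 7 → W
n=15: reaches L-position 5 → W
n=16: only reaches 8(W), 12(W), 14(W), 15(W), all W → L
n=17: reaches L-position 16 → W
n=18: reaches L-position 9 → W
n=19: only reaches 18(W), which is W → L
n=20: reaches L-position 16 → W
n=21: reaches L-position 7 → W
n=22: reaches L-position 11 → W
n=23: only reaches 22(W), which is W → L
n=24: reaches L-position 16 → W
n=25: only reaches 20(W), 24(W), all W → L
n=26: reaches L-position 13 → W
n=27: reaches L-position 9 → W
n=28: only reaches 14(W), 21(W), 24(W), 26(W), 27(W), all W → L
n=29: reaches L-position 28 → W
n=30: reaches L-position 25 → W
n=31: only reaches 30(W), which is W → L
n=32: reaches L-position 16 → W
n=33: reaches L-position 11 → W
L entries with 1 ≤ n ≤ 33 (n=0 is outside the asked range and is not counted): n = 2, 5, 7, 9, 11, 13, 16, 19, 23, 25, 28, 31; that makes 12.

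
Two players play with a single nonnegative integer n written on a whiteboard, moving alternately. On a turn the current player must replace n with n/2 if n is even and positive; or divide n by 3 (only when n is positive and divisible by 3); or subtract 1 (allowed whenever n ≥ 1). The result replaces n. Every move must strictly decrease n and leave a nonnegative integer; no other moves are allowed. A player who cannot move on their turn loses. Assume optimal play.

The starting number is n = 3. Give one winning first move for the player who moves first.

Label each position W (a win for the player to move) or L (a loss). A position with no legal move is L; any other position is W exactly when some move reaches an L, and L when every move reaches a W.
n=0: no move → L
n=1: →0(L), so W
n=2: →1(W) only, which is W, so L
n=3: →2(L), so W
From 3, the L positions reachable in one move are: 2.

Move to 2.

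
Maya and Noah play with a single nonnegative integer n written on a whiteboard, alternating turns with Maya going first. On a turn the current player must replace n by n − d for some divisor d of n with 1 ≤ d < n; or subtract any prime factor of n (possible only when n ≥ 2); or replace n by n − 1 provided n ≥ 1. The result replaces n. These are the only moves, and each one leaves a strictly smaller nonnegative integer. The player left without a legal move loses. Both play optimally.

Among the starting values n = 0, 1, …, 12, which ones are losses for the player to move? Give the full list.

Use the standard recursion: the mover loses at a terminal position; elsewhere, the mover wins exactly when some move hands the opponent an L position.
n=0: no move → L
n=1: can move to 0, which is L ⇒ W
n=2: can move to 0, which is L ⇒ W
n=3: can move to 0, which is L ⇒ W
n=4: moves to 2(W), 3(W); every one is W ⇒ L
n=5: can move to 0, which is L ⇒ W
n=6: can move to 4, which is L ⇒ W
n=7: can move to 0, which is L ⇒ W
n=8: can move to 4, which is L ⇒ W
n=9: moves to 6(W), 8(W); every one is W ⇒ L
n=10: can move to 9, which is L ⇒ W
n=11: can move to 0, which is L ⇒ W
n=12: can move to 9, which is L ⇒ W
The losing starting values of n are exactly the entries labelled L in this table (3 of them).

0, 4, 9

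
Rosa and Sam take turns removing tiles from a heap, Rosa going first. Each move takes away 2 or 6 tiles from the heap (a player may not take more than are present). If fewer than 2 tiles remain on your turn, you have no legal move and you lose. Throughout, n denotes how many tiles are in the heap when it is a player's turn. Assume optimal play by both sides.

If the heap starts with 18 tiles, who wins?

Rosa wins.

Positions with no move are L. A position that does have a move is losing for the player to move precisely when every available move leads to a winning position for the opponent. Fill in the labels:
n=0: no move → L
n=1: no move → L
n=2: →0(L), so W
n=3: →1(L), so W
n=4: →2(W) only, which is W, so L
n=5: →3(W) only, which is W, so L
n=6: →4(L), so W
n=7: →5(L), so W
n=8: →6(W), 2(W) — all W, so L
n=9: →7(W), 3(W) — all W, so L
n=10: →8(L), so W
n=11: →9(L), so W
n=12: →10(W), 6(W) — all W, so L
n=13: →11(W), 7(W) — all W, so L
n=14: →12(L), so W
n=15: →13(L), so W
n=16: →14(W), 10(W) — all W, so L
n=17: →15(W), 11(W) — all W, so L
n=18: →16(L), so W
From 18 Rosa can remove 2, leaving 16, reaching an L position.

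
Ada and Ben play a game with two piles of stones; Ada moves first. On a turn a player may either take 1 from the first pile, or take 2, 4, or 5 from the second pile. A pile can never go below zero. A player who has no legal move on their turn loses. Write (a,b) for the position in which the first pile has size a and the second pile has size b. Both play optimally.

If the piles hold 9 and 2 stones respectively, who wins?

Compute win/loss labels from the base case upward. A position with no move is L. Any other position is W if it can reach an L in one move, else L.
No move ever increases a pile, so every position that can arise here has a ≤ 9 and b ≤ 2; it is enough to label the cells with 0 ≤ a ≤ 9 and 0 ≤ b ≤ 2.
Every move lowers a or b (never raises either), so fill the grid row by row in increasing a, and left to right within a row: each cell's successors are then already labelled.
      b=0  b=1  b=2
a=0:    L    L    W
a=1:    W    W    L
a=2:    L    L    W
a=3:    W    W    L
a=4:    L    L    W
a=5:    W    W    L
a=6:    L    L    W
a=7:    W    W    L
a=8:    L    L    W
a=9:    W    W    L
Cells with no legal move (terminal, hence L): (0,0), (0,1).
The remaining L cells, each justified by listing all of its moves:
(1,2): moves to (0,2)(W), (1,0)(W); every one is W ⇒ L
(2,0): the only move is to (1,0)(W), a W ⇒ L
(2,1): the only move is to (1,1)(W), a W ⇒ L
(3,2): moves to (2,2)(W), (3,0)(W); every one is W ⇒ L
(4,0): the only move is to (3,0)(W), a W ⇒ L
(4,1): the only move is to (3,1)(W), a W ⇒ L
(5,2): moves to (4,2)(W), (5,0)(W); every one is W ⇒ L
(6,0): the only move is to (5,0)(W), a W ⇒ L
(6,1): the only move is to (5,1)(W), a W ⇒ L
(7,2): moves to (6,2)(W), (7,0)(W); every one is W ⇒ L
(8,0): the only move is to (7,0)(W), a W ⇒ L
(8,1): the only move is to (7,1)(W), a W ⇒ L
(9,2): moves to (8,2)(W), (9,0)(W); every one is W ⇒ L
Every other cell has at least one move into one of the L cells above, so it is W.
Every move from (9,2) reaches a W position, so the mover loses.

Ben wins.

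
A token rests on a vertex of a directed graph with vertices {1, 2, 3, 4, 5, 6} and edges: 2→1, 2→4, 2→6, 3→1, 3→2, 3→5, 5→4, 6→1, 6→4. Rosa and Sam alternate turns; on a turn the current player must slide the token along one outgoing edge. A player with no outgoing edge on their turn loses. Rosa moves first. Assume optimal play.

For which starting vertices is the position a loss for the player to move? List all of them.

1, 4

Label each position W (a win for the player to move) or L (a loss). A position with no legal move is L; any other position is W exactly when some move reaches an L, and L when every move reaches a W.
Every edge goes from a vertex to one that appears earlier in the order 4, 1, 6, 5, 2, 3, so processing vertices in that order labels each vertex after all of its successors.
4: no outgoing edge → L
1: no outgoing edge → L
6: W (go to 1, an L position)
5: W (go to 4, an L position)
2: W (go to 1, an L position)
3: W (go to 1, an L position)
Reading off the rows marked L gives the requested list; there are 2 such vertices.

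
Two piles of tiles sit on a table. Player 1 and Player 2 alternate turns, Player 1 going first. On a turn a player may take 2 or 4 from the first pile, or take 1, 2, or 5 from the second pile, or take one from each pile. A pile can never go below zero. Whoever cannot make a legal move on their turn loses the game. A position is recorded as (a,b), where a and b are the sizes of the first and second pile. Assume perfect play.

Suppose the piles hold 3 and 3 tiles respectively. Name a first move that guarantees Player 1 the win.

Label each position W (a win for the player to move) or L (a loss). A position with no legal move is L; any other position is W exactly when some move reaches an L, and L when every move reaches a W.
No move ever increases a pile, so every position that can arise here has a ≤ 3 and b ≤ 3; it is enough to label the cells with 0 ≤ a ≤ 3 and 0 ≤ b ≤ 3.
Every move lowers a or b (never raises either), so fill the grid row by row in increasing a, and left to right within a row: each cell's successors are then already labelled.
      b=0  b=1  b=2  b=3
a=0:    L    W    W    L
a=1:    L    W    W    L
a=2:    W    W    L    W
a=3:    W    L    W    W
Cells with no legal move (terminal, hence L): (0,0), (1,0).
The remaining L cells, each justified by listing all of its moves:
(0,3): only reaches (0,2)(W), (0,1)(W), all W → L
(1,3): only reaches (1,2)(W), (1,1)(W), (0,2)(W), all W → L
(2,2): only reaches (0,2)(W), (2,1)(W), (2,0)(W), (1,1)(W), all W → L
(3,1): only reaches (1,1)(W), (3,0)(W), (2,0)(W), all W → L
Every other cell has at least one move into one of the L cells above, so it is W.
From (3,3), the L positions reachable in one move are: (1,3), (3,1), (2,2). Any move reaching one of these is winning.

Move to (1,3).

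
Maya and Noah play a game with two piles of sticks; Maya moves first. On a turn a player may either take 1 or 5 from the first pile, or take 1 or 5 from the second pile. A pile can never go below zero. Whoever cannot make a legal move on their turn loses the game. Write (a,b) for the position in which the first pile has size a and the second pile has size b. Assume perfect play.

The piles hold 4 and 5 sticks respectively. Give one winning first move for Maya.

Build the W/L table. Terminal = L. A non-terminal position is W if it has a move to some L; otherwise it is L.
No move ever increases a pile, so every position that can arise here has a ≤ 4 and b ≤ 5; it is enough to label the cells with 0 ≤ a ≤ 4 and 0 ≤ b ≤ 5.
Every move lowers a or b (never raises either), so fill the grid row by row in increasing a, and left to right within a row: each cell's successors are then already labelled.
      b=0  b=1  b=2  b=3  b=4  b=5
a=0:    L    W    L    W    L    W
a=1:    W    L    W    L    W    L
a=2:    L    W    L    W    L    W
a=3:    W    L    W    L    W    L
a=4:    L    W    L    W    L    W
Cells with no legal move (terminal, hence L): (0,0).
The remaining L cells, each justified by listing all of its moves:
(0,2): the only move is to (0,1)(W), a W ⇒ L
(0,4): the only move is to (0,3)(W), a W ⇒ L
(1,1): moves to (0,1)(W), (1,0)(W); every one is W ⇒ L
(1,3): moves to (0,3)(W), (1,2)(W); every one is W ⇒ L
(1,5): moves to (0,5)(W), (1,4)(W), (1,0)(W); every one is W ⇒ L
(2,0): the only move is to (1,0)(W), a W ⇒ L
(2,2): moves to (1,2)(W), (2,1)(W); every one is W ⇒ L
(2,4): moves to (1,4)(W), (2,3)(W); every one is W ⇒ L
(3,1): moves to (2,1)(W), (3,0)(W); every one is W ⇒ L
(3,3): moves to (2,3)(W), (3,2)(W); every one is W ⇒ L
(3,5): moves to (2,5)(W), (3,4)(W), (3,0)(W); every one is W ⇒ L
(4,0): the only move is to (3,0)(W), a W ⇒ L
(4,2): moves to (3,2)(W), (4,1)(W); every one is W ⇒ L
(4,4): moves to (3,4)(W), (4,3)(W); every one is W ⇒ L
Every other cell has at least one move into one of the L cells above, so it is W.
From (4,5), the L positions reachable in one move are: (3,5), (4,4), (4,0). Any move reaching one of these is winning.

Move to (3,5).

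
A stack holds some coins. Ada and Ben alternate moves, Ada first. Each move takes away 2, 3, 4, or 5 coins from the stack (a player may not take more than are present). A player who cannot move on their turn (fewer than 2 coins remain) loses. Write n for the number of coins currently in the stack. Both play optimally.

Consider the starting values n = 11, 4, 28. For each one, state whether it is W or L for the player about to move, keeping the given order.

Label each position W (a win for the player to move) or L (a loss). A position with no legal move is L; any other position is W exactly when some move reaches an L, and L when every move reaches a W.
n=0: no move → L
n=1: no move → L
n=2: →0(L), so W
n=3: →1(L), so W
n=4: →1(L), so W
n=5: →1(L), so W
n=6: →1(L), so W
n=7: →5(W), 4(W), 3(W), 2(W) — all W, so L
n=8: →6(W), 5(W), 4(W), 3(W) — all W, so L
n=9: →7(L), so W
n=10: →8(L), so W
n=11: →8(L), so W
n=12: →8(L), so W
n=13: →8(L), so W
n=14: →12(W), 11(W), 10(W), 9(W) — all W, so L
n=15: →13(W), 12(W), 11(W), 10(W) — all W, so L
n=16: →14(L), so W
n=17: →15(L), so W
n=18: →15(L), so W
n=19: →15(L), so W
n=20: →15(L), so W
n=21: →19(W), 18(W), 17(W), 16(W) — all W, so L
n=22: →20(W), 19(W), 18(W), 17(W) — all W, so L
n=23: →21(L), so W
n=24: →22(L), so W
n=25: →22(L), so W
n=26: →22(L), so W
n=27: →22(L), so W
n=28: →26(W), 25(W), 24(W), 23(W) — all W, so L

11: W, 4: W, 28: L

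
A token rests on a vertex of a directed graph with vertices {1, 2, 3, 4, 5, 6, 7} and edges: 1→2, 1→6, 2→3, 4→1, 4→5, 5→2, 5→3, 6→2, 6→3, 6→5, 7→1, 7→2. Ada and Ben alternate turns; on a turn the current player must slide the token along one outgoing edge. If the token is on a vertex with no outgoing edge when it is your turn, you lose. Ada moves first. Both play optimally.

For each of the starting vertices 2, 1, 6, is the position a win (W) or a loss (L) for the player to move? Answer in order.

2: W, 1: L, 6: W

Positions with no move are L. A position that does have a move is losing for the player to move precisely when every available move leads to a winning position for the opponent. Fill in the labels:
Every edge goes from a vertex to one that appears earlier in the order 3, 2, 5, 6, 1, 7, 4, so processing vertices in that order labels each vertex after all of its successors.
3: no outgoing edge → L
2: reaches L-position 3 → W
5: reaches L-position 3 → W
6: reaches L-position 3 → W
1: only reaches 6(W), 2(W), all W → L
7: reaches L-position 1 → W
4: reaches L-position 1 → W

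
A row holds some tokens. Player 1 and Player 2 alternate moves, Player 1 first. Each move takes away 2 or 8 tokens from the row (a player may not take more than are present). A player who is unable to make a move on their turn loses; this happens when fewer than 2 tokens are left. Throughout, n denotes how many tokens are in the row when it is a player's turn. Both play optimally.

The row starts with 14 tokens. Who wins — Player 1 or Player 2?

Player 2 wins.

Build the W/L table. Terminal = L. A non-terminal position is W if it has a move to some L; otherwise it is L.
n=0: no move → L
n=1: no move → L
n=2: reaches L-position 0 → W
n=3: reaches L-position 1 → W
n=4: only reaches 2(W), which is W → L
n=5: only reaches 3(W), which is W → L
n=6: reaches L-position 4 → W
n=7: reaches L-position 5 → W
n=8: reaches L-position 0 → W
n=9: reaches L-position 1 → W
n=10: only reaches 8(W), 2(W), all W → L
n=11: only reaches 9(W), 3(W), all W → L
n=12: reaches L-position 10 → W
n=13: reaches L-position 11 → W
n=14: only reaches 12(W), 6(W), all W → L
The starting position 14 is L: whatever Player 1 does, the opponent receives a W position.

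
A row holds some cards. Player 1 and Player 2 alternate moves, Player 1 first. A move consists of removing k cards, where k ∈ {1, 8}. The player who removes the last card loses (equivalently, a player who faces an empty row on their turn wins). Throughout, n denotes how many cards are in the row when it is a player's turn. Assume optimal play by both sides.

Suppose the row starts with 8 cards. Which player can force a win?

Player 1 wins.

Classify positions by backward induction: terminal positions (no move available) are W. From any other position, the mover wins iff some move reaches an L.
n=0: no move; the opponent has just taken the last card and therefore loses → W
n=1: →0(W) only, which is W, so L
n=2: →1(L), so W
n=3: →2(W) only, which is W, so L
n=4: →3(L), so W
n=5: →4(W) only, which is W, so L
n=6: →5(L), so W
n=7: →6(W) only, which is W, so L
n=8: →7(L), so W
The starting position 8 is W: Player 1 should remove 1, leaving 7, handing over an L position.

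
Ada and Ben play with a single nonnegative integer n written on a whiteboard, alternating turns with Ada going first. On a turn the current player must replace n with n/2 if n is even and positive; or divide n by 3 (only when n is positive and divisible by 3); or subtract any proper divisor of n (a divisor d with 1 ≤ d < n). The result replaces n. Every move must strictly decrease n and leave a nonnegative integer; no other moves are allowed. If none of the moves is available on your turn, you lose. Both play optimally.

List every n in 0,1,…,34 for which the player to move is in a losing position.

Use the standard recursion: the mover loses at a terminal position; elsewhere, the mover wins exactly when some move hands the opponent an L position.
n=0: no move → L
n=1: no move → L
n=2: can move to 1, which is L ⇒ W
n=3: can move to 1, which is L ⇒ W
n=4: moves to 2(W), 3(W); every one is W ⇒ L
n=5: can move to 4, which is L ⇒ W
n=6: can move to 4, which is L ⇒ W
n=7: the only move is to 6(W), a W ⇒ L
n=8: can move to 4, which is L ⇒ W
n=9: moves to 3(W), 6(W), 8(W); every one is W ⇒ L
n=10: can move to 9, which is L ⇒ W
n=11: the only move is to 10(W), a W ⇒ L
n=12: can move to 4, which is L ⇒ W
n=13: the only move is to 12(W), a W ⇒ L
n=14: can move to 7, which is L ⇒ W
n=15: moves to 5(W), 10(W), 12(W), 14(W); every one is W ⇒ L
n=16: can move to 15, which is L ⇒ W
n=17: the only move is to 16(W), a W ⇒ L
n=18: can move to 9, which is L ⇒ W
n=19: the only move is to 18(W), a W ⇒ L
n=20: can move to 15, which is L ⇒ W
n=21: can move to 7, which is L ⇒ W
n=22: can move to 11, which is L ⇒ W
n=23: the only move is to 22(W), a W ⇒ L
n=24: can move to 23, which is L ⇒ W
n=25: moves to 20(W), 24(W); every one is W ⇒ L
n=26: can move to 13, which is L ⇒ W
n=27: can move to 9, which is L ⇒ W
n=28: moves to 14(W), 21(W), 24(W), 26(W), 27(W); every one is W ⇒ L
n=29: can move to 28, which is L ⇒ W
n=30: can move to 15, which is L ⇒ W
n=31: the only move is to 30(W), a W ⇒ L
n=32: can move to 28, which is L ⇒ W
n=33: can move to 11, which is L ⇒ W
n=34: can move to 17, which is L ⇒ W
Reading off the rows marked L gives the requested list; there are 14 such values of n.

0, 1, 4, 7, 9, 11, 13, 15, 17, 19, 23, 25, 28, 31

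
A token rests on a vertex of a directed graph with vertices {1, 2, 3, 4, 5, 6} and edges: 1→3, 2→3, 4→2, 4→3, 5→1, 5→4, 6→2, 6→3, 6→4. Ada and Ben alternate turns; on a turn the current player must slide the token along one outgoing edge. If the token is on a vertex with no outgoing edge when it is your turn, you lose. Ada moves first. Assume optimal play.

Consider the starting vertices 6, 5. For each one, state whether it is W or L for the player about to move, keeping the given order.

Classify positions by backward induction: terminal positions (no move available) are L. From any other position, the mover wins iff some move reaches an L.
Every edge goes from a vertex to one that appears earlier in the order 3, 2, 1, 4, 5, 6, so processing vertices in that order labels each vertex after all of its successors.
3: no outgoing edge → L
2: W (go to 3, an L position)
1: W (go to 3, an L position)
4: W (go to 3, an L position)
5: L (options 4(W), 1(W) are all W)
6: W (go to 3, an L position)

6: W, 5: L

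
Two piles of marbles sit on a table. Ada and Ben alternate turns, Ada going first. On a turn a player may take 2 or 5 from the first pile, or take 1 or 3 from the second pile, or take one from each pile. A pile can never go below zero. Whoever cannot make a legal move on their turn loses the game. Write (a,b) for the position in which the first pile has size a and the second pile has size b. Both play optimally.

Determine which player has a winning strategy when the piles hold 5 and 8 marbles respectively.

Positions with no move are L. A position that does have a move is losing for the player to move precisely when every available move leads to a winning position for the opponent. Fill in the labels:
No move ever increases a pile, so every position that can arise here has a ≤ 5 and b ≤ 8; it is enough to label the cells with 0 ≤ a ≤ 5 and 0 ≤ b ≤ 8.
Every move lowers a or b (never raises either), so fill the grid row by row in increasing a, and left to right within a row: each cell's successors are then already labelled.
      b=0  b=1  b=2  b=3  b=4  b=5  b=6  b=7  b=8
a=0:    L    W    L    W    L    W    L    W    L
a=1:    L    W    L    W    L    W    L    W    L
a=2:    W    W    W    W    W    W    W    W    W
a=3:    W    L    W    L    W    L    W    L    W
a=4:    L    W    W    W    W    L    W    L    W
a=5:    W    W    W    W    W    W    W    W    W
Cells with no legal move (terminal, hence L): (0,0), (1,0).
The remaining L cells, each justified by listing all of its moves:
(0,2): the only move is to (0,1)(W), a W ⇒ L
(0,4): moves to (0,3)(W), (0,1)(W); every one is W ⇒ L
(0,6): moves to (0,5)(W), (0,3)(W); every one is W ⇒ L
(0,8): moves to (0,7)(W), (0,5)(W); every one is W ⇒ L
(1,2): moves to (1,1)(W), (0,1)(W); every one is W ⇒ L
(1,4): moves to (1,3)(W), (1,1)(W), (0,3)(W); every one is W ⇒ L
(1,6): moves to (1,5)(W), (1,3)(W), (0,5)(W); every one is W ⇒ L
(1,8): moves to (1,7)(W), (1,5)(W), (0,7)(W); every one is W ⇒ L
(3,1): moves to (1,1)(W), (3,0)(W), (2,0)(W); every one is W ⇒ L
(3,3): moves to (1,3)(W), (3,2)(W), (3,0)(W), (2,2)(W); every one is W ⇒ L
(3,5): moves to (1,5)(W), (3,4)(W), (3,2)(W), (2,4)(W); every one is W ⇒ L
(3,7): moves to (1,7)(W), (3,6)(W), (3,4)(W), (2,6)(W); every one is W ⇒ L
(4,0): the only move is to (2,0)(W), a W ⇒ L
(4,5): moves to (2,5)(W), (4,4)(W), (4,2)(W), (3,4)(W); every one is W ⇒ L
(4,7): moves to (2,7)(W), (4,6)(W), (4,4)(W), (3,6)(W); every one is W ⇒ L
Every other cell has at least one move into one of the L cells above, so it is W.
From (5,8) Ada can move to (0,8), reaching an L position.

Ada wins.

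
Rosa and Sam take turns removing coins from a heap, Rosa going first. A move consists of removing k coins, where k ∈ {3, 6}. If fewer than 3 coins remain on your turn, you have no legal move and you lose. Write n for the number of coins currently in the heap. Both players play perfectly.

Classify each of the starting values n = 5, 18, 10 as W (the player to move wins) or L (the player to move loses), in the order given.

5: W, 18: L, 10: L

Positions with no move are L. A position that does have a move is losing for the player to move precisely when every available move leads to a winning position for the opponent. Fill in the labels:
n=0: no move → L
n=1: no move → L
n=2: no move → L
n=3: →0(L), so W
n=4: →1(L), so W
n=5: →2(L), so W
n=6: →0(L), so W
n=7: →1(L), so W
n=8: →2(L), so W
n=9: →6(W), 3(W) — all W, so L
n=10: →7(W), 4(W) — all W, so L
n=11: →8(W), 5(W) — all W, so L
n=12: →9(L), so W
n=13: →10(L), so W
n=14: →11(L), so W
n=15: →9(L), so W
n=16: →10(L), so W
n=17: →11(L), so W
n=18: →15(W), 12(W) — all W, so L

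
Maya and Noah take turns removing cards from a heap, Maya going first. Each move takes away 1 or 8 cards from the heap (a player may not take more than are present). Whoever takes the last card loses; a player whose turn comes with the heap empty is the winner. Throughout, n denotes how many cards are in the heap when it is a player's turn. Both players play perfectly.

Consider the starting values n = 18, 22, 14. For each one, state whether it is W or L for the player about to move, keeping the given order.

Compute win/loss labels from the base case upward. A position with no move is W. Any other position is W if it can reach an L in one move, else L.
n=0: no move; the opponent has just taken the last card and therefore loses → W
n=1: L (sole option 0(W) is W)
n=2: W (go to 1, an L position)
n=3: L (sole option 2(W) is W)
n=4: W (go to 3, an L position)
n=5: L (sole option 4(W) is W)
n=6: W (go to 5, an L position)
n=7: L (sole option 6(W) is W)
n=8: W (go to 7, an L position)
n=9: W (go to 1, an L position)
n=10: L (options 9(W), 2(W) are all W)
n=11: W (go to 10, an L position)
n=12: L (options 11(W), 4(W) are all W)
n=13: W (go to 12, an L position)
n=14: L (options 13(W), 6(W) are all W)
n=15: W (go to 14, an L position)
n=16: L (options 15(W), 8(W) are all W)
n=17: W (go to 16, an L position)
n=18: W (go to 10, an L position)
n=19: L (options 18(W), 11(W) are all W)
n=20: W (go to 19, an L position)
n=21: L (options 20(W), 13(W) are all W)
n=22: W (go to 21, an L position)

18: W, 22: W, 14: L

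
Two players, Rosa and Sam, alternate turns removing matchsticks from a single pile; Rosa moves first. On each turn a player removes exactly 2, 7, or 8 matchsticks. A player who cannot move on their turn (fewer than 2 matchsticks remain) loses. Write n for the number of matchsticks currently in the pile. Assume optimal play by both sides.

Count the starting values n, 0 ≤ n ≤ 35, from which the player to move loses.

Build the W/L table. Terminal = L. A non-terminal position is W if it has a move to some L; otherwise it is L.
n=0: no move → L
n=1: no move → L
n=2: can move to 0, which is L ⇒ W
n=3: can move to 1, which is L ⇒ W
n=4: the only move is to 2(W), a W ⇒ L
n=5: the only move is to 3(W), a W ⇒ L
n=6: can move to 4, which is L ⇒ W
n=7: can move to 5, which is L ⇒ W
n=8: can move to 1, which is L ⇒ W
n=9: can move to 1, which is L ⇒ W
n=10: moves to 8(W), 3(W), 2(W); every one is W ⇒ L
n=11: can move to 4, which is L ⇒ W
n=12: can move to 10, which is L ⇒ W
n=13: can move to 5, which is L ⇒ W
n=14: moves to 12(W), 7(W), 6(W); every one is W ⇒ L
n=15: moves to 13(W), 8(W), 7(W); every one is W ⇒ L
n=16: can move to 14, which is L ⇒ W
n=17: can move to 15, which is L ⇒ W
n=18: can move to 10, which is L ⇒ W
n=19: moves to 17(W), 12(W), 11(W); every one is W ⇒ L
n=20: moves to 18(W), 13(W), 12(W); every one is W ⇒ L
n=21: can move to 19, which is L ⇒ W
n=22: can move to 20, which is L ⇒ W
n=23: can move to 15, which is L ⇒ W
n=24: moves to 22(W), 17(W), 16(W); every one is W ⇒ L
n=25: moves to 23(W), 18(W), 17(W); every one is W ⇒ L
n=26: can move to 24, which is L ⇒ W
n=27: can move to 25, which is L ⇒ W
n=28: can move to 20, which is L ⇒ W
n=29: moves to 27(W), 22(W), 21(W); every one is W ⇒ L
n=30: moves to 28(W), 23(W), 22(W); every one is W ⇒ L
n=31: can move to 29, which is L ⇒ W
n=32: can move to 30, which is L ⇒ W
n=33: can move to 25, which is L ⇒ W
n=34: moves to 32(W), 27(W), 26(W); every one is W ⇒ L
n=35: moves to 33(W), 28(W), 27(W); every one is W ⇒ L
L entries with 0 ≤ n ≤ 35: n = 0, 1, 4, 5, 10, 14, 15, 19, 20, 24, 25, 29, 30, 34, 35; that makes 15.

15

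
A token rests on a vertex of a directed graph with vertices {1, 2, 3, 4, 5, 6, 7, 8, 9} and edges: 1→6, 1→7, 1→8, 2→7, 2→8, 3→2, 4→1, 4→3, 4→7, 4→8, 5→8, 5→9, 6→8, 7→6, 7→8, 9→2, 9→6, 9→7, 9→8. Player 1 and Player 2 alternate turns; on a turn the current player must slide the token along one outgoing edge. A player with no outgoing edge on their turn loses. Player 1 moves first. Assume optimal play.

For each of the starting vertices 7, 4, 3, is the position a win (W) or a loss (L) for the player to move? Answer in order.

Positions with no move are L. A position that does have a move is losing for the player to move precisely when every available move leads to a winning position for the opponent. Fill in the labels:
Every edge goes from a vertex to one that appears earlier in the order 8, 6, 7, 1, 2, 3, 4, 9, 5, so processing vertices in that order labels each vertex after all of its successors.
8: no outgoing edge → L
6: W (go to 8, an L position)
7: W (go to 8, an L position)
1: W (go to 8, an L position)
2: W (go to 8, an L position)
3: L (sole option 2(W) is W)
4: W (go to 3, an L position)
9: W (go to 8, an L position)
5: W (go to 8, an L position)

7: W, 4: W, 3: L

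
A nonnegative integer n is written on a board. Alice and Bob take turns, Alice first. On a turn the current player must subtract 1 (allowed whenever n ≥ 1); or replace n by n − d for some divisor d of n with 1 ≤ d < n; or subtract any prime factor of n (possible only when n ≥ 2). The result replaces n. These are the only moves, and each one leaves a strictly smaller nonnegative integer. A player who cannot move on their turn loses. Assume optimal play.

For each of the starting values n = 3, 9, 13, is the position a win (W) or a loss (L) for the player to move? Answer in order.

3: W, 9: L, 13: W

Label each position W (a win for the player to move) or L (a loss). A position with no legal move is L; any other position is W exactly when some move reaches an L, and L when every move reaches a W.
n=0: no move → L
n=1: →0(L), so W
n=2: →0(L), so W
n=3: →0(L), so W
n=4: →2(W), 3(W) — all W, so L
n=5: →0(L), so W
n=6: →4(L), so W
n=7: →0(L), so W
n=8: →4(L), so W
n=9: →6(W), 8(W) — all W, so L
n=10: →9(L), so W
n=11: →0(L), so W
n=12: →9(L), so W
n=13: →0(L), so W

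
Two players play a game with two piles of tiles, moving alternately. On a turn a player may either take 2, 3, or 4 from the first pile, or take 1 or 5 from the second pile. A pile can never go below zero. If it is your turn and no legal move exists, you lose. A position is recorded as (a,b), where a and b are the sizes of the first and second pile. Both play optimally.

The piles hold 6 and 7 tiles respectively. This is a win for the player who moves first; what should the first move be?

Positions with no move are L. A position that does have a move is losing for the player to move precisely when every available move leads to a winning position for the opponent. Fill in the labels:
No move ever increases a pile, so every position that can arise here has a ≤ 6 and b ≤ 7; it is enough to label the cells with 0 ≤ a ≤ 6 and 0 ≤ b ≤ 7.
Every move lowers a or b (never raises either), so fill the grid row by row in increasing a, and left to right within a row: each cell's successors are then already labelled.
      b=0  b=1  b=2  b=3  b=4  b=5  b=6  b=7
a=0:    L    W    L    W    L    W    L    W
a=1:    L    W    L    W    L    W    L    W
a=2:    W    L    W    L    W    L    W    L
a=3:    W    L    W    L    W    L    W    L
a=4:    W    W    W    W    W    W    W    W
a=5:    W    W    W    W    W    W    W    W
a=6:    L    W    L    W    L    W    L    W
Cells with no legal move (terminal, hence L): (0,0), (1,0).
The remaining L cells, each justified by listing all of its moves:
(0,2): L (sole option (0,1)(W) is W)
(0,4): L (sole option (0,3)(W) is W)
(0,6): L (options (0,5)(W), (0,1)(W) are all W)
(1,2): L (sole option (1,1)(W) is W)
(1,4): L (sole option (1,3)(W) is W)
(1,6): L (options (1,5)(W), (1,1)(W) are all W)
(2,1): L (options (0,1)(W), (2,0)(W) are all W)
(2,3): L (options (0,3)(W), (2,2)(W) are all W)
(2,5): L (options (0,5)(W), (2,4)(W), (2,0)(W) are all W)
(2,7): L (options (0,7)(W), (2,6)(W), (2,2)(W) are all W)
(3,1): L (options (1,1)(W), (0,1)(W), (3,0)(W) are all W)
(3,3): L (options (1,3)(W), (0,3)(W), (3,2)(W) are all W)
(3,5): L (options (1,5)(W), (0,5)(W), (3,4)(W), (3,0)(W) are all W)
(3,7): L (options (1,7)(W), (0,7)(W), (3,6)(W), (3,2)(W) are all W)
(6,0): L (options (4,0)(W), (3,0)(W), (2,0)(W) are all W)
(6,2): L (options (4,2)(W), (3,2)(W), (2,2)(W), (6,1)(W) are all W)
(6,4): L (options (4,4)(W), (3,4)(W), (2,4)(W), (6,3)(W) are all W)
(6,6): L (options (4,6)(W), (3,6)(W), (2,6)(W), (6,5)(W), (6,1)(W) are all W)
Every other cell has at least one move into one of the L cells above, so it is W.
From (6,7), the L positions reachable in one move are: (3,7), (2,7), (6,6), (6,2). Any move reaching one of these is winning.

Move to (3,7).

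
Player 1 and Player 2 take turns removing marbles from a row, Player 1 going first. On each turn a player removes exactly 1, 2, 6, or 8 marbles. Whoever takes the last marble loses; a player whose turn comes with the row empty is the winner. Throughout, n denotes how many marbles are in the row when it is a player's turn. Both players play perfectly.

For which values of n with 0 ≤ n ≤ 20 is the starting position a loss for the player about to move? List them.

1, 4, 8, 11, 15, 18

Classify positions by backward induction: terminal positions (no move available) are W. From any other position, the mover wins iff some move reaches an L.
n=0: no move; the opponent has just taken the last marble and therefore loses → W
n=1: the only move is to 0(W), a W ⇒ L
n=2: can move to 1, which is L ⇒ W
n=3: can move to 1, which is L ⇒ W
n=4: moves to 3(W), 2(W); every one is W ⇒ L
n=5: can move to 4, which is L ⇒ W
n=6: can move to 4, which is L ⇒ W
n=7: can move to 1, which is L ⇒ W
n=8: moves to 7(W), 6(W), 2(W), 0(W); every one is W ⇒ L
n=9: can move to 8, which is L ⇒ W
n=10: can move to 8, which is L ⇒ W
n=11: moves to 10(W), 9(W), 5(W), 3(W); every one is W ⇒ L
n=12: can move to 11, which is L ⇒ W
n=13: can move to 11, which is L ⇒ W
n=14: can move to 8, which is L ⇒ W
n=15: moves to 14(W), 13(W), 9(W), 7(W); every one is W ⇒ L
n=16: can move to 15, which is L ⇒ W
n=17: can move to 15, which is L ⇒ W
n=18: moves to 17(W), 16(W), 12(W), 10(W); every one is W ⇒ L
n=19: can move to 18, which is L ⇒ W
n=20: can move to 18, which is L ⇒ W
Reading off the rows marked L gives the requested list; there are 6 such values of n.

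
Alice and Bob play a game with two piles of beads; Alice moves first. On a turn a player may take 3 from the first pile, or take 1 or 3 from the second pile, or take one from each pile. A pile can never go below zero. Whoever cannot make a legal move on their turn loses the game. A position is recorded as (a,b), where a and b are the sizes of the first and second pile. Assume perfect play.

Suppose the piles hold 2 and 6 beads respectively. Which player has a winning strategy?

Bob wins.

Label each position W (a win for the player to move) or L (a loss). A position with no legal move is L; any other position is W exactly when some move reaches an L, and L when every move reaches a W.
No move ever increases a pile, so every position that can arise here has a ≤ 2 and b ≤ 6; it is enough to label the cells with 0 ≤ a ≤ 2 and 0 ≤ b ≤ 6.
Every move lowers a or b (never raises either), so fill the grid row by row in increasing a, and left to right within a row: each cell's successors are then already labelled.
      b=0  b=1  b=2  b=3  b=4  b=5  b=6
a=0:    L    W    L    W    L    W    L
a=1:    L    W    L    W    L    W    L
a=2:    L    W    L    W    L    W    L
Cells with no legal move (terminal, hence L): (0,0), (1,0), (2,0).
The remaining L cells, each justified by listing all of its moves:
(0,2): the only move is to (0,1)(W), a W ⇒ L
(0,4): moves to (0,3)(W), (0,1)(W); every one is W ⇒ L
(0,6): moves to (0,5)(W), (0,3)(W); every one is W ⇒ L
(1,2): moves to (1,1)(W), (0,1)(W); every one is W ⇒ L
(1,4): moves to (1,3)(W), (1,1)(W), (0,3)(W); every one is W ⇒ L
(1,6): moves to (1,5)(W), (1,3)(W), (0,5)(W); every one is W ⇒ L
(2,2): moves to (2,1)(W), (1,1)(W); every one is W ⇒ L
(2,4): moves to (2,3)(W), (2,1)(W), (1,3)(W); every one is W ⇒ L
(2,6): moves to (2,5)(W), (2,3)(W), (1,5)(W); every one is W ⇒ L
Every other cell has at least one move into one of the L cells above, so it is W.
The starting position (2,6) is L: whatever Alice does, the opponent receives a W position.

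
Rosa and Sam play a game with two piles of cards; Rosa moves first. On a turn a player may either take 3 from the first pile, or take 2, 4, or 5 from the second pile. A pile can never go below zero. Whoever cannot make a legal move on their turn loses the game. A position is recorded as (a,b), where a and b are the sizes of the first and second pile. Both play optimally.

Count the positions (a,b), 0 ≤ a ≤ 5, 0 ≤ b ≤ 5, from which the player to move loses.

12

Classify positions by backward induction: terminal positions (no move available) are L. From any other position, the mover wins iff some move reaches an L.
Every move lowers a or b (never raises either), so fill the grid row by row in increasing a, and left to right within a row: each cell's successors are then already labelled.
      b=0  b=1  b=2  b=3  b=4  b=5
a=0:    L    L    W    W    W    W
a=1:    L    L    W    W    W    W
a=2:    L    L    W    W    W    W
a=3:    W    W    L    L    W    W
a=4:    W    W    L    L    W    W
a=5:    W    W    L    L    W    W
Cells with no legal move (terminal, hence L): (0,0), (0,1), (1,0), (1,1), (2,0), (2,1).
The remaining L cells, each justified by listing all of its moves:
(3,2): L (options (0,2)(W), (3,0)(W) are all W)
(3,3): L (options (0,3)(W), (3,1)(W) are all W)
(4,2): L (options (1,2)(W), (4,0)(W) are all W)
(4,3): L (options (1,3)(W), (4,1)(W) are all W)
(5,2): L (options (2,2)(W), (5,0)(W) are all W)
(5,3): L (options (2,3)(W), (5,1)(W) are all W)
Every other cell has at least one move into one of the L cells above, so it is W.
L cells per row: a=0: 2, a=1: 2, a=2: 2, a=3: 2, a=4: 2, a=5: 2; total 12.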